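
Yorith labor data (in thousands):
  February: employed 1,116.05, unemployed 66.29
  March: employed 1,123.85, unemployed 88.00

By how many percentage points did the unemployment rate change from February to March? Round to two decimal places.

February: labor force = 1,116.05 + 66.29 = 1,182.34; u = 66.29/1,182.34 = 5.61%.
March: labor force = 1,123.85 + 88.00 = 1,211.85; u = 88.00/1,211.85 = 7.26%.
Change = 7.26% − 5.61% = +1.65 pp.

The unemployment rate changed by +1.65 percentage points.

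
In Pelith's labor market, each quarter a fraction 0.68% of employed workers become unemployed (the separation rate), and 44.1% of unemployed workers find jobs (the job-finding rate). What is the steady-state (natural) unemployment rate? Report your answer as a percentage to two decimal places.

At steady state the flows balance: s·E = f·U, so U/(E+U) = s/(s+f).
u* = 0.68 / (0.68 + 44.1) = 0.68 / 44.78 = 1.52%.

Steady-state unemployment rate ≈ 1.52%.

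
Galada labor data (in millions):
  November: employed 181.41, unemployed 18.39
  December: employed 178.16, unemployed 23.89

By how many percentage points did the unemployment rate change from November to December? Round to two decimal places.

November: labor force = 181.41 + 18.39 = 199.80; u = 18.39/199.80 = 9.20%.
December: labor force = 178.16 + 23.89 = 202.05; u = 23.89/202.05 = 11.82%.
Change = 11.82% − 9.20% = +2.62 pp.

The unemployment rate changed by +2.62 percentage points.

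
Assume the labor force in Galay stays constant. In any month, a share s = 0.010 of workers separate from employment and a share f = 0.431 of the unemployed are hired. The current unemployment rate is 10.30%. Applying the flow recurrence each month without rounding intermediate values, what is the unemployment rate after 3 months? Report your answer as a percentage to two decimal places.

With a fixed labor force, u_{t+1} = u_t + s·(1−u_t) − f·u_t = u_t·(1−s−f) + s.
Here 1−s−f = 0.559 and s = 0.010.
u_1 = 0.103000 × 0.559 + 0.010 = 0.067577.
u_2 = 0.067577 × 0.559 + 0.010 = 0.047776.
u_3 = 0.047776 × 0.559 + 0.010 = 0.036707.

Unemployment rate after three months ≈ 3.67%.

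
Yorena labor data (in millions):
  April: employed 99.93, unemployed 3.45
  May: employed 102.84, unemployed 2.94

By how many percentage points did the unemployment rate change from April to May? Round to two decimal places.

The unemployment rate changed by −0.56 percentage points.

April: labor force = 99.93 + 3.45 = 103.38; u = 3.45/103.38 = 3.34%.
May: labor force = 102.84 + 2.94 = 105.78; u = 2.94/105.78 = 2.78%.
Change = 2.78% − 3.34% = −0.56 pp.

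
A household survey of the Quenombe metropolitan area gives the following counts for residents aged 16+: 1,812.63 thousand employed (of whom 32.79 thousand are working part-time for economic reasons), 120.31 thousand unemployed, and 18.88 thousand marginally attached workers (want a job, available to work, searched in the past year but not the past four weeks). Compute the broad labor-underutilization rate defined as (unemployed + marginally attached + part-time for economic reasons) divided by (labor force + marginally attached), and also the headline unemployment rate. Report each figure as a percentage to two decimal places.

Broad underutilization rate ≈ 8.81%; headline unemployment rate ≈ 6.22%.

Labor force = 1,812.63 + 120.31 = 1,932.94 thousand.
Numerator = 120.31 + 18.88 + 32.79 = 171.98 thousand.
Denominator = 1,932.94 + 18.88 = 1,951.82 thousand.
Broad rate = 171.98 / 1,951.82 = 8.81%.
Headline unemployment rate = 120.31 / 1,932.94 = 6.22%.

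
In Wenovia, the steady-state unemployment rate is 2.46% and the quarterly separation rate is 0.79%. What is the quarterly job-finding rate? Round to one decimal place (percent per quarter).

Job-finding rate ≈ 31.3% per quarter.

From u* = s/(s+f): f = s·(1−u)/u.
f = 0.79 × (1 − 0.0246) / 0.0246 = 0.7706 / 0.0246 ≈ 31.3% per quarter.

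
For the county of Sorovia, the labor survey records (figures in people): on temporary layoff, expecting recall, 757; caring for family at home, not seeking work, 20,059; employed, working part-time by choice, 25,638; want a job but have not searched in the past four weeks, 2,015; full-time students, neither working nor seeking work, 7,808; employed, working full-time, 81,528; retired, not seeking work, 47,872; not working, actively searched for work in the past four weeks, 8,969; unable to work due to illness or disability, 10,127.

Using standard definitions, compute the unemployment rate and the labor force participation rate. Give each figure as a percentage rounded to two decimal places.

Unemployment rate ≈ 8.32%; labor force participation rate ≈ 57.08%.

Employed = 25,638 + 81,528 = 107,166.
Unemployed = 757 + 8,969 = 9,726 (jobless and actively searching, or on temporary layoff).
Labor force = 107,166 + 9,726 = 116,892.
Not in labor force = 20,059 + 2,015 + 7,808 + 47,872 + 10,127 = 87,881 (those not working and not actively searching are outside the labor force — including those who want a job but have given up searching).
Civilian working-age population = 116,892 + 87,881 = 204,773.
Unemployment rate = 9,726 / 116,892 = 8.32%.
Labor force participation rate = 116,892 / 204,773 = 57.08%.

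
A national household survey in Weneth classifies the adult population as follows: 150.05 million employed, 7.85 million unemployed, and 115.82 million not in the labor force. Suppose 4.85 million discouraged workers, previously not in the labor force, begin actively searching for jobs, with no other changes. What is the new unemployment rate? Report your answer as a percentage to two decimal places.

Initially, labor force = 150.05 + 7.85 = 157.90 million, so u = 7.85/157.90 = 4.97%.
After the change, unemployed and labor force both rise by 4.85 → E = 150.05, U = 12.70, labor force = 162.75 million.
New unemployment rate = 12.70 / 162.75 = 7.80%.

New unemployment rate ≈ 7.80%.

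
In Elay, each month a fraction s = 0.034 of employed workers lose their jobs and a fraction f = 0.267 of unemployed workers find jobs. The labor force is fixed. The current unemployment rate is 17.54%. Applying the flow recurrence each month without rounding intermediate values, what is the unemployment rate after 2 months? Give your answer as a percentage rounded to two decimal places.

Unemployment rate after two months ≈ 14.35%.

With a fixed labor force, u_{t+1} = u_t + s·(1−u_t) − f·u_t = u_t·(1−s−f) + s.
Here 1−s−f = 0.699 and s = 0.034.
u_1 = 0.175400 × 0.699 + 0.034 = 0.156605.
u_2 = 0.156605 × 0.699 + 0.034 = 0.143467.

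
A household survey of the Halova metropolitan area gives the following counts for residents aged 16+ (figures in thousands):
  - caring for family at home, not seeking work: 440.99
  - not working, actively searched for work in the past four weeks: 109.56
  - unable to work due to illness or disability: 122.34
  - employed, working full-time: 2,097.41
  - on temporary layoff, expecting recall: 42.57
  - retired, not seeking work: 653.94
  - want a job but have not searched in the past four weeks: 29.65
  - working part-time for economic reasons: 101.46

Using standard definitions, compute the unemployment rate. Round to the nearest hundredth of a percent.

Unemployment rate ≈ 6.47%.

Employed = 2,097.41 + 101.46 = 2,198.87 thousand (anyone who worked, including part-time for economic reasons, counts as employed).
Unemployed = 109.56 + 42.57 = 152.13 thousand (jobless and actively searching, or on temporary layoff).
Labor force = 2,198.87 + 152.13 = 2,351.00 thousand.
Unemployment rate = 152.13 / 2,351.00 = 6.47%.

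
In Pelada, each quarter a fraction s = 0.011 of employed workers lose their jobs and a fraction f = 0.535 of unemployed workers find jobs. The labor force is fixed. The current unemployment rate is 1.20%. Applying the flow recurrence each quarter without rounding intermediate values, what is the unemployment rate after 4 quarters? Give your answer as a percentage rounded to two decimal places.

Unemployment rate after four quarters ≈ 1.98%.

With a fixed labor force, u_{t+1} = u_t + s·(1−u_t) − f·u_t = u_t·(1−s−f) + s.
Here 1−s−f = 0.454 and s = 0.011.
u_1 = 0.012000 × 0.454 + 0.011 = 0.016448.
u_2 = 0.016448 × 0.454 + 0.011 = 0.018467.
u_3 = 0.018467 × 0.454 + 0.011 = 0.019384.
u_4 = 0.019384 × 0.454 + 0.011 = 0.019800.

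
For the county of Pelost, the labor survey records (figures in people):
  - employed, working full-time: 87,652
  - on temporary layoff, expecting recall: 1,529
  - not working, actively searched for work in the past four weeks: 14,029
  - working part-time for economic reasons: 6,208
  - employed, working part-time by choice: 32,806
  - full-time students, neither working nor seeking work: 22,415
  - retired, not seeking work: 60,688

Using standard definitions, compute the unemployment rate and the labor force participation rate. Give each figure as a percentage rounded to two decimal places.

Employed = 87,652 + 6,208 + 32,806 = 126,666 (anyone who worked, including part-time for economic reasons, counts as employed).
Unemployed = 1,529 + 14,029 = 15,558 (jobless and actively searching, or on temporary layoff).
Labor force = 126,666 + 15,558 = 142,224.
Not in labor force = 22,415 + 60,688 = 83,103 (those not working and not actively searching are outside the labor force).
Civilian working-age population = 142,224 + 83,103 = 225,327.
Unemployment rate = 15,558 / 142,224 = 10.94%.
Labor force participation rate = 142,224 / 225,327 = 63.12%.

Unemployment rate ≈ 10.94%; labor force participation rate ≈ 63.12%.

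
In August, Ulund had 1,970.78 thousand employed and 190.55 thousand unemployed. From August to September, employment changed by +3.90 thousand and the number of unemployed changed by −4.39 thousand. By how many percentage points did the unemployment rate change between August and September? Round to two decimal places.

August: labor force = 1,970.78 + 190.55 = 2,161.33; u = 190.55/2,161.33 = 8.82%.
September: labor force = 1,974.68 + 186.16 = 2,160.84; u = 186.16/2,160.84 = 8.62%.
Change = 8.62% − 8.82% = −0.20 pp.

The unemployment rate changed by −0.20 percentage points.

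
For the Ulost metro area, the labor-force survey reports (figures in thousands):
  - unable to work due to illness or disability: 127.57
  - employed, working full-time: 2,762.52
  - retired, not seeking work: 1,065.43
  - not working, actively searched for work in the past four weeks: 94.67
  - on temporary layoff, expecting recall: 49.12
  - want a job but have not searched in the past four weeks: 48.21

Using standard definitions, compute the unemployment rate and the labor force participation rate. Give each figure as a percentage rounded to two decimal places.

Unemployment rate ≈ 4.95%; labor force participation rate ≈ 70.07%.

Employed = 2,762.52 thousand.
Unemployed = 94.67 + 49.12 = 143.79 thousand (jobless and actively searching, or on temporary layoff).
Labor force = 2,762.52 + 143.79 = 2,906.31 thousand.
Not in labor force = 127.57 + 1,065.43 + 48.21 = 1,241.21 thousand (those not working and not actively searching are outside the labor force — including those who want a job but have given up searching).
Civilian working-age population = 2,906.31 + 1,241.21 = 4,147.52 thousand.
Unemployment rate = 143.79 / 2,906.31 = 4.95%.
Labor force participation rate = 2,906.31 / 4,147.52 = 70.07%.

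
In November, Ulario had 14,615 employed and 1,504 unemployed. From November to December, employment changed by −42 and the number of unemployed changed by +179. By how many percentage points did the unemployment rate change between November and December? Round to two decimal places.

November: labor force = 14,615 + 1,504 = 16,119; u = 1,504/16,119 = 9.33%.
December: labor force = 14,573 + 1,683 = 16,256; u = 1,683/16,256 = 10.35%.
Change = 10.35% − 9.33% = +1.02 pp.

The unemployment rate changed by +1.02 percentage points.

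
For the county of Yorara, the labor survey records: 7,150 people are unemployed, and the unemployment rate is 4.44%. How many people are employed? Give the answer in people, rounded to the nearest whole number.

Labor force = U / u = 7,150 / 0.0444 ≈ 161,036.
Employed = labor force − unemployed = 161,036 − 7,150 = 153,886.

About 153,886 are employed.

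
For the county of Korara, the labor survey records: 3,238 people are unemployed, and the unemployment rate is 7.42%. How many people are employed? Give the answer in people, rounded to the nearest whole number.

About 40,401 are employed.

Labor force = U / u = 3,238 / 0.0742 ≈ 43,639.
Employed = labor force − unemployed = 43,639 − 3,238 = 40,401.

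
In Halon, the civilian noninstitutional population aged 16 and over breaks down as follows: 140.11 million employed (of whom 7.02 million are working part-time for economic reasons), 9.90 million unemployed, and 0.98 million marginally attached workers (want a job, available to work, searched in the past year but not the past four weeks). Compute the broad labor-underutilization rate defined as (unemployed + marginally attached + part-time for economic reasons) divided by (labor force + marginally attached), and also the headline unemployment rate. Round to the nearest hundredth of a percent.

Labor force = 140.11 + 9.90 = 150.01 million.
Numerator = 9.90 + 0.98 + 7.02 = 17.90 million.
Denominator = 150.01 + 0.98 = 150.99 million.
Broad rate = 17.90 / 150.99 = 11.86%.
Headline unemployment rate = 9.90 / 150.01 = 6.60%.

Broad underutilization rate ≈ 11.86%; headline unemployment rate ≈ 6.60%.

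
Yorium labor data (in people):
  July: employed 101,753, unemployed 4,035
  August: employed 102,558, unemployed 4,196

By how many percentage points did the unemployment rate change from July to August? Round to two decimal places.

July: labor force = 101,753 + 4,035 = 105,788; u = 4,035/105,788 = 3.81%.
August: labor force = 102,558 + 4,196 = 106,754; u = 4,196/106,754 = 3.93%.
Change = 3.93% − 3.81% = +0.12 pp.

The unemployment rate changed by +0.12 percentage points.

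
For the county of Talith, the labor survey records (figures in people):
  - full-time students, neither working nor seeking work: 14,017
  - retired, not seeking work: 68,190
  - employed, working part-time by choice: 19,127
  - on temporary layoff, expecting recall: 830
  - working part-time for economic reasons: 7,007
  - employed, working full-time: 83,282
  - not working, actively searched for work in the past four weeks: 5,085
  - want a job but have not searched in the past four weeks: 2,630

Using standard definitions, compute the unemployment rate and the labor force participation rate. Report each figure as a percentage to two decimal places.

Employed = 19,127 + 7,007 + 83,282 = 109,416 (anyone who worked, including part-time for economic reasons, counts as employed).
Unemployed = 830 + 5,085 = 5,915 (jobless and actively searching, or on temporary layoff).
Labor force = 109,416 + 5,915 = 115,331.
Not in labor force = 14,017 + 68,190 + 2,630 = 84,837 (those not working and not actively searching are outside the labor force — including those who want a job but have given up searching).
Civilian working-age population = 115,331 + 84,837 = 200,168.
Unemployment rate = 5,915 / 115,331 = 5.13%.
Labor force participation rate = 115,331 / 200,168 = 57.62%.

Unemployment rate ≈ 5.13%; labor force participation rate ≈ 57.62%.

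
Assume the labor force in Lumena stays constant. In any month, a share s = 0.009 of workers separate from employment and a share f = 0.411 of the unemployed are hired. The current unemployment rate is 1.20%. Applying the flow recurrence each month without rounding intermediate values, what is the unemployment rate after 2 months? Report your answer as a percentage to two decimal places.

Unemployment rate after two months ≈ 1.83%.

With a fixed labor force, u_{t+1} = u_t + s·(1−u_t) − f·u_t = u_t·(1−s−f) + s.
Here 1−s−f = 0.580 and s = 0.009.
u_1 = 0.012000 × 0.580 + 0.009 = 0.015960.
u_2 = 0.015960 × 0.580 + 0.009 = 0.018257.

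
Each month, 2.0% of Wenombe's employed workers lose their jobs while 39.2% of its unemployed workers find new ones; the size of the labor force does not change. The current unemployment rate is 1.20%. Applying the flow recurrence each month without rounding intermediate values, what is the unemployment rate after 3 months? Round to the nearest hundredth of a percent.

Unemployment rate after three months ≈ 4.11%.

With a fixed labor force, u_{t+1} = u_t + s·(1−u_t) − f·u_t = u_t·(1−s−f) + s.
Here 1−s−f = 0.588 and s = 0.020.
u_1 = 0.012000 × 0.588 + 0.020 = 0.027056.
u_2 = 0.027056 × 0.588 + 0.020 = 0.035909.
u_3 = 0.035909 × 0.588 + 0.020 = 0.041114.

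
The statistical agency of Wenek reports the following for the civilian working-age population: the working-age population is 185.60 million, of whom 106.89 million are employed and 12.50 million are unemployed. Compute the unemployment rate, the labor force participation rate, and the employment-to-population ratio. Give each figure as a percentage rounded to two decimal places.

Unemployment rate ≈ 10.47%; labor force participation rate ≈ 64.33%; employment-population ratio ≈ 57.59%.

Labor force = employed + unemployed = 106.89 + 12.50 = 119.39 million.
Unemployment rate = 12.50 / 119.39 = 10.47%.
Labor force participation rate = 119.39 / 185.60 = 64.33%.
Employment-population ratio = 106.89 / 185.60 = 57.59%.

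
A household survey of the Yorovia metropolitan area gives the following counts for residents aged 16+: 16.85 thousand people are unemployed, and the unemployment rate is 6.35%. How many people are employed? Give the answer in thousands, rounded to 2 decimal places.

Labor force = U / u = 16.85 / 0.0635 ≈ 265.35 thousand.
Employed = labor force − unemployed = 265.35 − 16.85 = 248.50 thousand.

About 248.50 thousand are employed.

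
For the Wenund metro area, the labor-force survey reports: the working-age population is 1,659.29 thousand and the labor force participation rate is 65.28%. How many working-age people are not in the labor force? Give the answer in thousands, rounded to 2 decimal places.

About 576.11 thousand are not in the labor force.

Share not in the labor force = 1 − 0.6528 = 0.3472.
Not in labor force = 0.3472 × 1,659.29 ≈ 576.11 thousand.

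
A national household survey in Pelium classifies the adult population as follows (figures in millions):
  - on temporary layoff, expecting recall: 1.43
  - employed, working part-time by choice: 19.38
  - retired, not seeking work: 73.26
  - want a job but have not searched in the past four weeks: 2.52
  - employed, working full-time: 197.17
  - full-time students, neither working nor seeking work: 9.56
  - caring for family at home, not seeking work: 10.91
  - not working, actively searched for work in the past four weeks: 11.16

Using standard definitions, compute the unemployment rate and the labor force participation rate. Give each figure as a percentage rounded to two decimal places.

Employed = 19.38 + 197.17 = 216.55 million.
Unemployed = 1.43 + 11.16 = 12.59 million (jobless and actively searching, or on temporary layoff).
Labor force = 216.55 + 12.59 = 229.14 million.
Not in labor force = 73.26 + 2.52 + 9.56 + 10.91 = 96.25 million (those not working and not actively searching are outside the labor force — including those who want a job but have given up searching).
Civilian working-age population = 229.14 + 96.25 = 325.39 million.
Unemployment rate = 12.59 / 229.14 = 5.49%.
Labor force participation rate = 229.14 / 325.39 = 70.42%.

Unemployment rate ≈ 5.49%; labor force participation rate ≈ 70.42%.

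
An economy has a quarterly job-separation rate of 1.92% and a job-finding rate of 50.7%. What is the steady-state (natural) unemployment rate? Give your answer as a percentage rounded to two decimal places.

At steady state the flows balance: s·E = f·U, so U/(E+U) = s/(s+f).
u* = 1.92 / (1.92 + 50.7) = 1.92 / 52.62 = 3.65%.

Steady-state unemployment rate ≈ 3.65%.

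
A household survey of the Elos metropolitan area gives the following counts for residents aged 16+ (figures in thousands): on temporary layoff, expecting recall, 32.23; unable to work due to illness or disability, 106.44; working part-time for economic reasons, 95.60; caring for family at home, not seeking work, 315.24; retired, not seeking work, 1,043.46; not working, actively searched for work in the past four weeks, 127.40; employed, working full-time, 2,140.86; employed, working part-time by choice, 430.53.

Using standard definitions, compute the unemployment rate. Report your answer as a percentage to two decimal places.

Employed = 95.60 + 2,140.86 + 430.53 = 2,666.99 thousand (anyone who worked, including part-time for economic reasons, counts as employed).
Unemployed = 32.23 + 127.40 = 159.63 thousand (jobless and actively searching, or on temporary layoff).
Labor force = 2,666.99 + 159.63 = 2,826.62 thousand.
Unemployment rate = 159.63 / 2,826.62 = 5.65%.

Unemployment rate ≈ 5.65%.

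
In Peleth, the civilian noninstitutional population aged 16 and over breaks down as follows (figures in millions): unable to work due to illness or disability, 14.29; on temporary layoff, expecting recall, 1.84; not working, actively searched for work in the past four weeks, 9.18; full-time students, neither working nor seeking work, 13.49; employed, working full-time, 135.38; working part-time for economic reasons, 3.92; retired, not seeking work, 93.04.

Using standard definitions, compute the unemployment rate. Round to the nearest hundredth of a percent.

Employed = 135.38 + 3.92 = 139.30 million (anyone who worked, including part-time for economic reasons, counts as employed).
Unemployed = 1.84 + 9.18 = 11.02 million (jobless and actively searching, or on temporary layoff).
Labor force = 139.30 + 11.02 = 150.32 million.
Unemployment rate = 11.02 / 150.32 = 7.33%.

Unemployment rate ≈ 7.33%.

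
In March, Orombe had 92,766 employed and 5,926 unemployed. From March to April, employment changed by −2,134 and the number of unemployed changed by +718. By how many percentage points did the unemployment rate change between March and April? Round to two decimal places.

March: labor force = 92,766 + 5,926 = 98,692; u = 5,926/98,692 = 6.00%.
April: labor force = 90,632 + 6,644 = 97,276; u = 6,644/97,276 = 6.83%.
Change = 6.83% − 6.00% = +0.83 pp.

The unemployment rate changed by +0.83 percentage points.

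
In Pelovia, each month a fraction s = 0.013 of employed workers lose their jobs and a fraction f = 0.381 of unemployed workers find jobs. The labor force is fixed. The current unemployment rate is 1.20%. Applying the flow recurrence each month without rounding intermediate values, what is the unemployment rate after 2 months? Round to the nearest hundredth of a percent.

Unemployment rate after two months ≈ 2.53%.

With a fixed labor force, u_{t+1} = u_t + s·(1−u_t) − f·u_t = u_t·(1−s−f) + s.
Here 1−s−f = 0.606 and s = 0.013.
u_1 = 0.012000 × 0.606 + 0.013 = 0.020272.
u_2 = 0.020272 × 0.606 + 0.013 = 0.025285.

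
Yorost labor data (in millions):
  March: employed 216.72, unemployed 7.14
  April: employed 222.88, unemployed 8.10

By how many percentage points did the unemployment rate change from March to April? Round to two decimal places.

March: labor force = 216.72 + 7.14 = 223.86; u = 7.14/223.86 = 3.19%.
April: labor force = 222.88 + 8.10 = 230.98; u = 8.10/230.98 = 3.51%.
Change = 3.51% − 3.19% = +0.32 pp.

The unemployment rate changed by +0.32 percentage points.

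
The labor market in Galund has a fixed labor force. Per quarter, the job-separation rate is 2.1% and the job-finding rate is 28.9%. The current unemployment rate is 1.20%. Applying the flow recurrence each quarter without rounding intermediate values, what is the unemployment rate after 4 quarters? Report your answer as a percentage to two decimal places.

Unemployment rate after four quarters ≈ 5.51%.

With a fixed labor force, u_{t+1} = u_t + s·(1−u_t) − f·u_t = u_t·(1−s−f) + s.
Here 1−s−f = 0.690 and s = 0.021.
u_1 = 0.012000 × 0.690 + 0.021 = 0.029280.
u_2 = 0.029280 × 0.690 + 0.021 = 0.041203.
u_3 = 0.041203 × 0.690 + 0.021 = 0.049430.
u_4 = 0.049430 × 0.690 + 0.021 = 0.055107.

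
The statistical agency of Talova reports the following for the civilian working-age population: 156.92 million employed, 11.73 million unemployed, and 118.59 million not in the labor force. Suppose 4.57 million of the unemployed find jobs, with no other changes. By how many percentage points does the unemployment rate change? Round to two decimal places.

The unemployment rate changes by −2.71 percentage points.

Initially, labor force = 156.92 + 11.73 = 168.65 million, so u = 11.73/168.65 = 6.96%.
After the change, unemployed falls and employed rises by 4.57; labor force unchanged → E = 161.49, U = 7.16, labor force = 168.65 million.
New unemployment rate = 7.16 / 168.65 = 4.25%.
Change = 4.25% − 6.96% = −2.71 percentage points.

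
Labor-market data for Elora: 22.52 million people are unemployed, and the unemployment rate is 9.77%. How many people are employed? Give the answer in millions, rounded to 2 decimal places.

About 207.98 million are employed.

Labor force = U / u = 22.52 / 0.0977 ≈ 230.50 million.
Employed = labor force − unemployed = 230.50 − 22.52 = 207.98 million.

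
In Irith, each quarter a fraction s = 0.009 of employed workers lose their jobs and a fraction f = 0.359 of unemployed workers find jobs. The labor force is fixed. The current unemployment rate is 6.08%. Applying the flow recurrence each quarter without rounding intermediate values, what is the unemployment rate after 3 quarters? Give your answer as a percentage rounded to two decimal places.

With a fixed labor force, u_{t+1} = u_t + s·(1−u_t) − f·u_t = u_t·(1−s−f) + s.
Here 1−s−f = 0.632 and s = 0.009.
u_1 = 0.060800 × 0.632 + 0.009 = 0.047426.
u_2 = 0.047426 × 0.632 + 0.009 = 0.038973.
u_3 = 0.038973 × 0.632 + 0.009 = 0.033631.

Unemployment rate after three quarters ≈ 3.36%.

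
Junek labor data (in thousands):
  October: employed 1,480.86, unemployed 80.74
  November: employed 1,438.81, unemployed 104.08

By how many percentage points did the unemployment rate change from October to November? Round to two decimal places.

The unemployment rate changed by +1.58 percentage points.

October: labor force = 1,480.86 + 80.74 = 1,561.60; u = 80.74/1,561.60 = 5.17%.
November: labor force = 1,438.81 + 104.08 = 1,542.89; u = 104.08/1,542.89 = 6.75%.
Change = 6.75% − 5.17% = +1.58 pp.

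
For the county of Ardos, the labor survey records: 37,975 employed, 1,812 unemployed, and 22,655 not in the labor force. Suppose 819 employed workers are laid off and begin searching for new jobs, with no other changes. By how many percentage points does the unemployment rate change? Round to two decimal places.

Initially, labor force = 37,975 + 1,812 = 39,787, so u = 1,812/39,787 = 4.55%.
After the change, employed falls and unemployed rises by 819; labor force unchanged → E = 37,156, U = 2,631, labor force = 39,787.
New unemployment rate = 2,631 / 39,787 = 6.61%.
Change = 6.61% − 4.55% = +2.06 percentage points.

The unemployment rate changes by +2.06 percentage points.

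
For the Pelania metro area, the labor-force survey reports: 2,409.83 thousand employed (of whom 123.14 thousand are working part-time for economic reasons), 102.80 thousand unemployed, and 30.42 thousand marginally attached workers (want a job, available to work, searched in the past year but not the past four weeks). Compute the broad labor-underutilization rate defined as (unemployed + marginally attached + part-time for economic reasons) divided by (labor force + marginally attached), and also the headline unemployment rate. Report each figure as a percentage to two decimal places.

Broad underutilization rate ≈ 10.08%; headline unemployment rate ≈ 4.09%.

Labor force = 2,409.83 + 102.80 = 2,512.63 thousand.
Numerator = 102.80 + 30.42 + 123.14 = 256.36 thousand.
Denominator = 2,512.63 + 30.42 = 2,543.05 thousand.
Broad rate = 256.36 / 2,543.05 = 10.08%.
Headline unemployment rate = 102.80 / 2,512.63 = 4.09%.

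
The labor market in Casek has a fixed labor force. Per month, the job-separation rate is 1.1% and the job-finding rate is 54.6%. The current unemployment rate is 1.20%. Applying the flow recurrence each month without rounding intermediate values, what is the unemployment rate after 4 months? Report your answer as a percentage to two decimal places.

Unemployment rate after four months ≈ 1.95%.

With a fixed labor force, u_{t+1} = u_t + s·(1−u_t) − f·u_t = u_t·(1−s−f) + s.
Here 1−s−f = 0.443 and s = 0.011.
u_1 = 0.012000 × 0.443 + 0.011 = 0.016316.
u_2 = 0.016316 × 0.443 + 0.011 = 0.018228.
u_3 = 0.018228 × 0.443 + 0.011 = 0.019075.
u_4 = 0.019075 × 0.443 + 0.011 = 0.019450.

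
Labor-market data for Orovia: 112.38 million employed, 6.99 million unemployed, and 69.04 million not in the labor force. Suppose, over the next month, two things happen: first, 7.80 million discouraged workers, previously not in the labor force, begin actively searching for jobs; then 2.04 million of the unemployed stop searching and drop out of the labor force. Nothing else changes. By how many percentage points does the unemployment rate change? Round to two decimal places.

Initially, labor force = 112.38 + 6.99 = 119.37 million, so u = 6.99/119.37 = 5.86%.
After the first change, unemployed and labor force both rise by 7.80 → E = 112.38, U = 14.79, labor force = 127.17 million.
After the second change, unemployed and labor force both fall by 2.04 → E = 112.38, U = 12.75, labor force = 125.13 million.
New unemployment rate = 12.75 / 125.13 = 10.19%.
Change = 10.19% − 5.86% = +4.33 percentage points.

The unemployment rate changes by +4.33 percentage points.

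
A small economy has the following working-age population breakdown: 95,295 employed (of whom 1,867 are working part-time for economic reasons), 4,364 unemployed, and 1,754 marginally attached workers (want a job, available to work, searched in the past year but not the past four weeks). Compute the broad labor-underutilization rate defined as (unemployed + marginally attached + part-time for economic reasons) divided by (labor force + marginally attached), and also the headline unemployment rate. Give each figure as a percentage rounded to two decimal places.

Broad underutilization rate ≈ 7.87%; headline unemployment rate ≈ 4.38%.

Labor force = 95,295 + 4,364 = 99,659.
Numerator = 4,364 + 1,754 + 1,867 = 7,985.
Denominator = 99,659 + 1,754 = 101,413.
Broad rate = 7,985 / 101,413 = 7.87%.
Headline unemployment rate = 4,364 / 99,659 = 4.38%.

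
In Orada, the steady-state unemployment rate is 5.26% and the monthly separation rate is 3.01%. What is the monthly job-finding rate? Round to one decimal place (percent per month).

From u* = s/(s+f): f = s·(1−u)/u.
f = 3.01 × (1 − 0.0526) / 0.0526 = 2.8517 / 0.0526 ≈ 54.2% per month.

Job-finding rate ≈ 54.2% per month.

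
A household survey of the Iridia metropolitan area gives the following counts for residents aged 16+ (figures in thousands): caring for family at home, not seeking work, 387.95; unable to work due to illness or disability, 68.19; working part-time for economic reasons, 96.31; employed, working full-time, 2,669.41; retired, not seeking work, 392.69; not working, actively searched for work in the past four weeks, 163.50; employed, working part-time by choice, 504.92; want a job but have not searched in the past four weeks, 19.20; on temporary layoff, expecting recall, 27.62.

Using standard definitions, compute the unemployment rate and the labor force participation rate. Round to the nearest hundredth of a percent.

Unemployment rate ≈ 5.52%; labor force participation rate ≈ 79.95%.

Employed = 96.31 + 2,669.41 + 504.92 = 3,270.64 thousand (anyone who worked, including part-time for economic reasons, counts as employed).
Unemployed = 163.50 + 27.62 = 191.12 thousand (jobless and actively searching, or on temporary layoff).
Labor force = 3,270.64 + 191.12 = 3,461.76 thousand.
Not in labor force = 387.95 + 68.19 + 392.69 + 19.20 = 868.03 thousand (those not working and not actively searching are outside the labor force — including those who want a job but have given up searching).
Civilian working-age population = 3,461.76 + 868.03 = 4,329.79 thousand.
Unemployment rate = 191.12 / 3,461.76 = 5.52%.
Labor force participation rate = 3,461.76 / 4,329.79 = 79.95%.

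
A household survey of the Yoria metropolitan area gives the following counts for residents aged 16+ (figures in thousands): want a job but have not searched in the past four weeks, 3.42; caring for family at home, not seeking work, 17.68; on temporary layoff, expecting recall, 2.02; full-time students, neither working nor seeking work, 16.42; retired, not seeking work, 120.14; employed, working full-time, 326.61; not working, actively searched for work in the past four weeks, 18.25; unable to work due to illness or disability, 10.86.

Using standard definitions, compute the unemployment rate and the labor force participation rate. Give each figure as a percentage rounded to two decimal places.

Employed = 326.61 thousand.
Unemployed = 2.02 + 18.25 = 20.27 thousand (jobless and actively searching, or on temporary layoff).
Labor force = 326.61 + 20.27 = 346.88 thousand.
Not in labor force = 3.42 + 17.68 + 16.42 + 120.14 + 10.86 = 168.52 thousand (those not working and not actively searching are outside the labor force — including those who want a job but have given up searching).
Civilian working-age population = 346.88 + 168.52 = 515.40 thousand.
Unemployment rate = 20.27 / 346.88 = 5.84%.
Labor force participation rate = 346.88 / 515.40 = 67.30%.

Unemployment rate ≈ 5.84%; labor force participation rate ≈ 67.30%.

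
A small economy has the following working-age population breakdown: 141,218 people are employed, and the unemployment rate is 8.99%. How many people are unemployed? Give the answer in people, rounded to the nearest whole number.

About 13,950 are unemployed.

Let U be the number unemployed. The labor force is E + U, and U/(E+U) = 0.0899.
So U = 0.0899 × 141,218 / (1 − 0.0899) = 12695.50 / 0.9101 ≈ 13,950.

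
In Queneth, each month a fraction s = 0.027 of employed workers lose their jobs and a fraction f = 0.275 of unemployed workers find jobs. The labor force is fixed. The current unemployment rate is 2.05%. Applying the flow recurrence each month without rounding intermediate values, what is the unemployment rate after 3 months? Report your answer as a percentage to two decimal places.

Unemployment rate after three months ≈ 6.60%.

With a fixed labor force, u_{t+1} = u_t + s·(1−u_t) − f·u_t = u_t·(1−s−f) + s.
Here 1−s−f = 0.698 and s = 0.027.
u_1 = 0.020500 × 0.698 + 0.027 = 0.041309.
u_2 = 0.041309 × 0.698 + 0.027 = 0.055834.
u_3 = 0.055834 × 0.698 + 0.027 = 0.065972.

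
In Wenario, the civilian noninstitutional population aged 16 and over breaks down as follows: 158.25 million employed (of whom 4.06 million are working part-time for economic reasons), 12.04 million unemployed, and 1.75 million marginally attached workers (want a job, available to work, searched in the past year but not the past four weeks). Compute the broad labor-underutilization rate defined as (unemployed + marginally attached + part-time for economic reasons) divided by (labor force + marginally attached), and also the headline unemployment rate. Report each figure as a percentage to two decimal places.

Labor force = 158.25 + 12.04 = 170.29 million.
Numerator = 12.04 + 1.75 + 4.06 = 17.85 million.
Denominator = 170.29 + 1.75 = 172.04 million.
Broad rate = 17.85 / 172.04 = 10.38%.
Headline unemployment rate = 12.04 / 170.29 = 7.07%.

Broad underutilization rate ≈ 10.38%; headline unemployment rate ≈ 7.07%.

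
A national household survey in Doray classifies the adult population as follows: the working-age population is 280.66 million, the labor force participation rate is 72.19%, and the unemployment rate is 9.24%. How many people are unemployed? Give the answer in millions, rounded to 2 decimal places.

About 18.72 million are unemployed.

Labor force = 0.7219 × 280.66 = 202.61 million.
Unemployed = 0.0924 × 202.61 ≈ 18.72 million.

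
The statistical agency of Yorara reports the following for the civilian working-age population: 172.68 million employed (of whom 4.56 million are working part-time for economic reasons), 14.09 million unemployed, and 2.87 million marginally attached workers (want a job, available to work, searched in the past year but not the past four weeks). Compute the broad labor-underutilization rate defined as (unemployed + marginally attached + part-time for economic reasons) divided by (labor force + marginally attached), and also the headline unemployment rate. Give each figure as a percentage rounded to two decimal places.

Labor force = 172.68 + 14.09 = 186.77 million.
Numerator = 14.09 + 2.87 + 4.56 = 21.52 million.
Denominator = 186.77 + 2.87 = 189.64 million.
Broad rate = 21.52 / 189.64 = 11.35%.
Headline unemployment rate = 14.09 / 186.77 = 7.54%.

Broad underutilization rate ≈ 11.35%; headline unemployment rate ≈ 7.54%.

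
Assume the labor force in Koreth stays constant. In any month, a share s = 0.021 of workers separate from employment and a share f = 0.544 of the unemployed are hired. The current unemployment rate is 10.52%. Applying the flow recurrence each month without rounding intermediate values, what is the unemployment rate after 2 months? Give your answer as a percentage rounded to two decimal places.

Unemployment rate after two months ≈ 5.00%.

With a fixed labor force, u_{t+1} = u_t + s·(1−u_t) − f·u_t = u_t·(1−s−f) + s.
Here 1−s−f = 0.435 and s = 0.021.
u_1 = 0.105200 × 0.435 + 0.021 = 0.066762.
u_2 = 0.066762 × 0.435 + 0.021 = 0.050041.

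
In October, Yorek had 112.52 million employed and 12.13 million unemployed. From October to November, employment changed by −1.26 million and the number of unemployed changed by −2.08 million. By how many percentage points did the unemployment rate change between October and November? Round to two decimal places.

October: labor force = 112.52 + 12.13 = 124.65; u = 12.13/124.65 = 9.73%.
November: labor force = 111.26 + 10.05 = 121.31; u = 10.05/121.31 = 8.28%.
Change = 8.28% − 9.73% = −1.45 pp.

The unemployment rate changed by −1.45 percentage points.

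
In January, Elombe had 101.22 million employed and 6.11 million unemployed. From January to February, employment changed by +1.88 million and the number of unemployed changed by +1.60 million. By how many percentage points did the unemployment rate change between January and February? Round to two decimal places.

The unemployment rate changed by +1.27 percentage points.

January: labor force = 101.22 + 6.11 = 107.33; u = 6.11/107.33 = 5.69%.
February: labor force = 103.10 + 7.71 = 110.81; u = 7.71/110.81 = 6.96%.
Change = 6.96% − 5.69% = +1.27 pp.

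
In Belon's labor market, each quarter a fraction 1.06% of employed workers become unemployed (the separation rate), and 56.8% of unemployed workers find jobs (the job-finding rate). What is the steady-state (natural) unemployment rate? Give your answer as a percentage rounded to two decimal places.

At steady state the flows balance: s·E = f·U, so U/(E+U) = s/(s+f).
u* = 1.06 / (1.06 + 56.8) = 1.06 / 57.86 = 1.83%.

Steady-state unemployment rate ≈ 1.83%.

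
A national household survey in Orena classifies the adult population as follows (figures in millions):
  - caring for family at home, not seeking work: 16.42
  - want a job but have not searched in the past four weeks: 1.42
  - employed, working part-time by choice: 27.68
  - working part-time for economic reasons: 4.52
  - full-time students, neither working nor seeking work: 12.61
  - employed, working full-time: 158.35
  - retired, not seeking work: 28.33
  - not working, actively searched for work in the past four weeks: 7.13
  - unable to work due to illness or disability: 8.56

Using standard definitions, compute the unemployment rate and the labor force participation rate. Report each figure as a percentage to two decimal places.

Employed = 27.68 + 4.52 + 158.35 = 190.55 million (anyone who worked, including part-time for economic reasons, counts as employed).
Unemployed = 7.13 million.
Labor force = 190.55 + 7.13 = 197.68 million.
Not in labor force = 16.42 + 1.42 + 12.61 + 28.33 + 8.56 = 67.34 million (those not working and not actively searching are outside the labor force — including those who want a job but have given up searching).
Civilian working-age population = 197.68 + 67.34 = 265.02 million.
Unemployment rate = 7.13 / 197.68 = 3.61%.
Labor force participation rate = 197.68 / 265.02 = 74.59%.

Unemployment rate ≈ 3.61%; labor force participation rate ≈ 74.59%.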